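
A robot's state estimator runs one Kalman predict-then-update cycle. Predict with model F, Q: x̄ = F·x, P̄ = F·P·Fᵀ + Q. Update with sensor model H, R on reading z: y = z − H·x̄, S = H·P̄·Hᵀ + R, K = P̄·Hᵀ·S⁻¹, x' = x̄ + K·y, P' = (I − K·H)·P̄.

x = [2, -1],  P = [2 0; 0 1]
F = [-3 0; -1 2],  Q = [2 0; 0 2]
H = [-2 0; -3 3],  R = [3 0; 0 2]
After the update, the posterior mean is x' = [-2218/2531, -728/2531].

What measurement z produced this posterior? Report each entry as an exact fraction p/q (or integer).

z = [1, 2]

x̄ = F·x = [-6, -4]
P̄ = F·P·Fᵀ + Q = [20 6; 6 8]
S = H·P̄·Hᵀ + R = [83 84; 84 146]
K = P̄·Hᵀ·S⁻¹ = [-1156/2531 -63/2531; -1128/2531 753/2531]
x' − x̄ = [12968/2531, 9396/2531] = K·y
y = (KᵀK)⁻¹·Kᵀ·(x' − x̄) = [-11, -4]
z = y + H·x̄ = [-11, -4] + [12, 6] = [1, 2]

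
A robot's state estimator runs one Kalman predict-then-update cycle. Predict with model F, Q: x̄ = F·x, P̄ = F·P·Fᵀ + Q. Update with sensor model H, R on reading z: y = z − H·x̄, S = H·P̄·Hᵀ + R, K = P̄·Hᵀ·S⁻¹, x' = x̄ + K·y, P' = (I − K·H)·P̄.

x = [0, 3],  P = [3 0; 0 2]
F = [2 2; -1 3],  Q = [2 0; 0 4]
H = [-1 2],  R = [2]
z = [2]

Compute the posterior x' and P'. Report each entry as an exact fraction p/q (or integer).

x' = [7, 23/5]
P' = [21 52/5; 52/5 141/25]

x̄ = F·x = [6, 9]
P̄ = F·P·Fᵀ + Q = [22 6; 6 25]
y = z − H·x̄ = [-10]
S = H·P̄·Hᵀ + R = [100]
K = P̄·Hᵀ·S⁻¹ = [-1/10; 11/25]
x' = x̄ + K·y = [7, 23/5]
P' = (I − K·H)·P̄ = [21 52/5; 52/5 141/25]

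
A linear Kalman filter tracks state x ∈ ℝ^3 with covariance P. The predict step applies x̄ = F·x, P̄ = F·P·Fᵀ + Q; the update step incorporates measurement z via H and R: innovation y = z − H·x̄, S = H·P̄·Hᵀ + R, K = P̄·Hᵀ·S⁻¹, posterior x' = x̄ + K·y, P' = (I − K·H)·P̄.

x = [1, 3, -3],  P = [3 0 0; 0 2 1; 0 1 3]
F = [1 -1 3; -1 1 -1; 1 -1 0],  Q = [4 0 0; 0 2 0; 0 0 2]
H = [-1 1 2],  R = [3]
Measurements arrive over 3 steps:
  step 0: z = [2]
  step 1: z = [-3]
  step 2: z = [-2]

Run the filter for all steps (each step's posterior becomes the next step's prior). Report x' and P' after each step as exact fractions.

step 0: x' = [-71/13, 45/13, -42/13], P' = [654/65 -58/13 418/65; -58/13 84/13 -68/13; 418/65 -68/13 391/65]
step 1: x' = [-9898/7361, 836/433, -21544/7361], P' = [149629/7361 -4883/433 104344/7361; -4883/433 4375/433 -4212/433; 104344/7361 -4212/433 83816/7361]
step 2: x' = [2053686/488731, -5350702/1466193, 4441034/1466193], P' = [11079194/488731 -6333838/488731 7837002/488731; -6333838/488731 16550536/1466193 -16195358/1466193; 7837002/488731 -16195358/1466193 18841660/1466193]

step 0: x̄ = F·x = [-11, 5, -2]
step 0: P̄ = F·P·Fᵀ + Q = [30 -10 2; -10 8 -4; 2 -4 7]
step 0: y = z − H·x̄ = [-10]
step 0: S = H·P̄·Hᵀ + R = [65]
step 0: K = P̄·Hᵀ·S⁻¹ = [-36/65; 2/13; 8/65]
step 0: x' = x̄ + K·y = [-71/13, 45/13, -42/13]
step 0: P' = (I − K·H)·P̄ = [654/65 -58/13 418/65; -58/13 84/13 -68/13; 418/65 -68/13 391/65]
step 1: x̄ = F·x = [-242/13, 158/13, -116/13]
step 1: P̄ = F·P·Fᵀ + Q = [9981/65 -5859/65 3928/65; -5859/65 3691/65 -2412/65; 3928/65 -2412/65 1784/65]
step 1: y = z − H·x̄ = [-207/13]
step 1: S = H·P̄·Hᵀ + R = [7361/65]
step 1: K = P̄·Hᵀ·S⁻¹ = [-7984/7361; 278/433; -2772/7361]
step 1: x' = x̄ + K·y = [-9898/7361, 836/433, -21544/7361]
step 1: P' = (I − K·H)·P̄ = [149629/7361 -4883/433 104344/7361; -4883/433 4375/433 -4212/433; 104344/7361 -4212/433 83816/7361]
step 2: x̄ = F·x = [-88742/7361, 45654/7361, -24110/7361]
step 2: P̄ = F·P·Fᵀ + Q = [2229502/7361 -1345266/7361 917870/7361; -1345266/7361 840460/7361 -565974/7361; 917870/7361 -565974/7361 404748/7361]
step 2: y = z − H·x̄ = [-100898/7361]
step 2: S = H·P̄·Hᵀ + R = [1466193/7361]
step 2: K = P̄·Hᵀ·S⁻¹ = [-579676/488731; 1053778/1466193; -674348/1466193]
step 2: x' = x̄ + K·y = [2053686/488731, -5350702/1466193, 4441034/1466193]
step 2: P' = (I − K·H)·P̄ = [11079194/488731 -6333838/488731 7837002/488731; -6333838/488731 16550536/1466193 -16195358/1466193; 7837002/488731 -16195358/1466193 18841660/1466193]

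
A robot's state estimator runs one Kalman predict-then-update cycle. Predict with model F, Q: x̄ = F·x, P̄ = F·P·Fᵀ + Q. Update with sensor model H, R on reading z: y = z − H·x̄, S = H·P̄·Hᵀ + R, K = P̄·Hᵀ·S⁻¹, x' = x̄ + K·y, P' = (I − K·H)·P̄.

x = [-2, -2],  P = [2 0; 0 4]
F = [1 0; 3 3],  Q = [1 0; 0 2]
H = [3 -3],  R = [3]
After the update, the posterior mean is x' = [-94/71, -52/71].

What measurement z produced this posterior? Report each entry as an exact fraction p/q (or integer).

z = [-2]

x̄ = F·x = [-2, -12]
P̄ = F·P·Fᵀ + Q = [3 6; 6 56]
S = H·P̄·Hᵀ + R = [426]
K = P̄·Hᵀ·S⁻¹ = [-3/142; -25/71]
x' − x̄ = [48/71, 800/71] = K·y
y = (KᵀK)⁻¹·Kᵀ·(x' − x̄) = [-32]
z = y + H·x̄ = [-32] + [30] = [-2]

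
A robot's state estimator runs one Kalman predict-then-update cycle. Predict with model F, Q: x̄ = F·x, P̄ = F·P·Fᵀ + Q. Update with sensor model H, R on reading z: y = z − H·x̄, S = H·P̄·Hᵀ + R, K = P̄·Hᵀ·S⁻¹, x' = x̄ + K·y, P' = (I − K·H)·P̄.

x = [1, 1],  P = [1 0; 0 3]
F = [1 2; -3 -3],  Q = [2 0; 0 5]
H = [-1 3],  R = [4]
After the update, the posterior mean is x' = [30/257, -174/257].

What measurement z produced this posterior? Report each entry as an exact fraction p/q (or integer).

x̄ = F·x = [3, -6]
P̄ = F·P·Fᵀ + Q = [15 -21; -21 41]
S = H·P̄·Hᵀ + R = [514]
K = P̄·Hᵀ·S⁻¹ = [-39/257; 72/257]
x' − x̄ = [-741/257, 1368/257] = K·y
y = (KᵀK)⁻¹·Kᵀ·(x' − x̄) = [19]
z = y + H·x̄ = [19] + [-21] = [-2]

z = [-2]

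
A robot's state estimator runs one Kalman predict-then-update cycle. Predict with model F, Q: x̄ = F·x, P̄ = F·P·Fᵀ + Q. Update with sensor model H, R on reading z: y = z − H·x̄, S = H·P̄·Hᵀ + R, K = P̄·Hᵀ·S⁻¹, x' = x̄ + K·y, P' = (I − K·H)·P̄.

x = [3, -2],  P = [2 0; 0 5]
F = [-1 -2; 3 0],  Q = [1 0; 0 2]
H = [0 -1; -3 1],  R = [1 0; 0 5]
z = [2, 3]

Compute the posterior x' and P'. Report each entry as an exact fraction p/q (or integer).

x' = [-5437/4184, -2767/2092]
P' = [2659/4184 621/2092; 621/2092 979/1046]

x̄ = F·x = [1, 9]
P̄ = F·P·Fᵀ + Q = [23 -6; -6 20]
y = z − H·x̄ = [11, -3]
S = H·P̄·Hᵀ + R = [21 -38; -38 268]
K = P̄·Hᵀ·S⁻¹ = [-621/2092 -1347/4184; -979/1046 19/2092]
x' = x̄ + K·y = [-5437/4184, -2767/2092]
P' = (I − K·H)·P̄ = [2659/4184 621/2092; 621/2092 979/1046]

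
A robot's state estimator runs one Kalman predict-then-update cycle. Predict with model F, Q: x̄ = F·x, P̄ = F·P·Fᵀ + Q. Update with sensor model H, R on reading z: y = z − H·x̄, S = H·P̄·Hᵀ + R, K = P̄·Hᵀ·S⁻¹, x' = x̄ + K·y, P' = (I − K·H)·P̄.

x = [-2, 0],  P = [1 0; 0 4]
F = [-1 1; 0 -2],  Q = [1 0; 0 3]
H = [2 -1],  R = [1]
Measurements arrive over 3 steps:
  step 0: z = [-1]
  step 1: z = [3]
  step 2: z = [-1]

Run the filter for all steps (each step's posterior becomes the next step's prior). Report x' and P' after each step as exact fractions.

step 0: x' = [13/19, 175/76], P' = [14/19 23/19; 23/19 219/76]
step 1: x' = [447/716, -673/358], P' = [109/179 725/716; 725/716 1853/716]
step 2: x' = [-22223/25520, -3341/6380], P' = [15209/25520 6263/6380; 6263/6380 4011/1595]

step 0: x̄ = F·x = [2, 0]
step 0: P̄ = F·P·Fᵀ + Q = [6 -8; -8 19]
step 0: y = z − H·x̄ = [-5]
step 0: S = H·P̄·Hᵀ + R = [76]
step 0: K = P̄·Hᵀ·S⁻¹ = [5/19; -35/76]
step 0: x' = x̄ + K·y = [13/19, 175/76]
step 0: P' = (I − K·H)·P̄ = [14/19 23/19; 23/19 219/76]
step 1: x̄ = F·x = [123/76, -175/38]
step 1: P̄ = F·P·Fᵀ + Q = [167/76 -127/38; -127/38 276/19]
step 1: y = z − H·x̄ = [-92/19]
step 1: S = H·P̄·Hᵀ + R = [716/19]
step 1: K = P̄·Hᵀ·S⁻¹ = [147/716; -403/716]
step 1: x' = x̄ + K·y = [447/716, -673/358]
step 1: P' = (I − K·H)·P̄ = [109/179 725/716; 725/716 1853/716]
step 2: x̄ = F·x = [-1793/716, 673/179]
step 2: P̄ = F·P·Fᵀ + Q = [1555/716 -564/179; -564/179 2390/179]
step 2: y = z − H·x̄ = [2781/358]
step 2: S = H·P̄·Hᵀ + R = [6380/179]
step 2: K = P̄·Hᵀ·S⁻¹ = [2683/12760; -1759/3190]
step 2: x' = x̄ + K·y = [-22223/25520, -3341/6380]
step 2: P' = (I − K·H)·P̄ = [15209/25520 6263/6380; 6263/6380 4011/1595]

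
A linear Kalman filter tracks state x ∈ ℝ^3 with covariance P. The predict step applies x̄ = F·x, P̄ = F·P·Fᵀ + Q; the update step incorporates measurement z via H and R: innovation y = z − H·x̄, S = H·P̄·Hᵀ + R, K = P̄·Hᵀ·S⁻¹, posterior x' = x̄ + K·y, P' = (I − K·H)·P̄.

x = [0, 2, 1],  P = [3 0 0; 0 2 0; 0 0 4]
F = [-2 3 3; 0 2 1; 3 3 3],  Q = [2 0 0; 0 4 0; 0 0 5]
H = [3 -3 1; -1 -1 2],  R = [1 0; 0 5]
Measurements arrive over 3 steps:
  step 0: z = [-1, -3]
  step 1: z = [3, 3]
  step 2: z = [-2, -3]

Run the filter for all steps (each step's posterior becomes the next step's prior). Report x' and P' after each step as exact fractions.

step 0: x̄ = F·x = [9, 5, 9]
step 0: P̄ = F·P·Fᵀ + Q = [68 24 36; 24 16 24; 36 24 86]
step 0: y = z − H·x̄ = [-22, -7]
step 0: S = H·P̄·Hᵀ + R = [483 28; 28 241]
step 0: K = P̄·Hᵀ·S⁻¹ = [5864/16517 -2052/16517; 11344/115619 360/16517; 26266/115619 7240/16517]
step 0: x' = x̄ + K·y = [34009/16517, 310887/115619, 107959/115619]
step 0: P' = (I − K·H)·P̄ = [96964/16517 131352/16517 109028/16517; 131352/16517 1285232/115619 1108648/115619; 109028/16517 1108648/115619 1062622/115619]
step 1: x̄ = F·x = [780412/115619, 3667/581, 1970727/115619]
step 1: P̄ = F·P·Fᵀ + Q = [23840660/115619 78758/581 42061842/115619; 78758/581 55782/581 144138/581; 42061842/115619 144138/581 78061057/115619]
step 1: y = z − H·x̄ = [-253701/16517, -2084452/115619]
step 1: S = H·P̄·Hᵀ + R = [27258186/16517 18203852/16517; 18203852/16517 96128069/115619]
step 1: K = P̄·Hᵀ·S⁻¹ = [3088823252/9100175309 128589990/9100175309; 767221525/9100175309 1879172004/9100175309; 4174612187/18200350618 5315459524/9100175309]
step 1: x' = x̄ + K·y = [11662300456/9100175309, 11772635206/9100175309, 54442253399/18200350618]
step 1: P' = (I − K·H)·P̄ = [48515629472/9100175309 66814941950/9100175309 57986760686/9100175309; 66814941950/9100175309 95113202124/9100175309 85662002047/9100175309; 57986760686/9100175309 85662002047/9100175309 170226060353/18200350618]
step 2: x̄ = F·x = [187313369609/18200350618, 101532794223/18200350618, 303936374169/18200350618]
step 2: P̄ = F·P·Fᵀ + Q = [3757189128849/18200350618 2427486065049/18200350618 6494526917253/18200350618; 2427486065049/18200350618 1689229096193/18200350618 4343652510909/18200350618; 6494526917253/18200350618 4343652510909/18200350618 11785048633583/18200350618]
step 2: y = z − H·x̄ = [-597678801563/18200350618, -186813818180/9100175309]
step 2: S = H·P̄·Hᵀ + R = [30031510276761/18200350618 9716642089550/9100175309; 9716642089550/9100175309 7089934464957/9100175309]
step 2: K = P̄·Hᵀ·S⁻¹ = [902464050787869/2647770173093153 33751401583266/2647770173093153; 229446833616821/2647770173093153 539001172886802/2647770173093153; 614538652650095/2647770173093153 1535182598089708/2647770173093153]
step 2: x' = x̄ + K·y = [-3078585508032935/2647770173093153, -3828812976608668/2647770173093153, -7479510024269606/2647770173093153]
step 2: P' = (I − K·H)·P̄ = [14143204700514684/2647770173093153 19473252361988676/2647770173093153 16892607035209845/2647770173093153; 19473252361988676/2647770173093153 27709775746224220/2647770173093153 24939016986323453/2647770173093153; 16892607035209845/2647770173093153 24939016986323453/2647770173093153 24753768505990919/2647770173093153]

step 0: x' = [34009/16517, 310887/115619, 107959/115619], P' = [96964/16517 131352/16517 109028/16517; 131352/16517 1285232/115619 1108648/115619; 109028/16517 1108648/115619 1062622/115619]
step 1: x' = [11662300456/9100175309, 11772635206/9100175309, 54442253399/18200350618], P' = [48515629472/9100175309 66814941950/9100175309 57986760686/9100175309; 66814941950/9100175309 95113202124/9100175309 85662002047/9100175309; 57986760686/9100175309 85662002047/9100175309 170226060353/18200350618]
step 2: x' = [-3078585508032935/2647770173093153, -3828812976608668/2647770173093153, -7479510024269606/2647770173093153], P' = [14143204700514684/2647770173093153 19473252361988676/2647770173093153 16892607035209845/2647770173093153; 19473252361988676/2647770173093153 27709775746224220/2647770173093153 24939016986323453/2647770173093153; 16892607035209845/2647770173093153 24939016986323453/2647770173093153 24753768505990919/2647770173093153]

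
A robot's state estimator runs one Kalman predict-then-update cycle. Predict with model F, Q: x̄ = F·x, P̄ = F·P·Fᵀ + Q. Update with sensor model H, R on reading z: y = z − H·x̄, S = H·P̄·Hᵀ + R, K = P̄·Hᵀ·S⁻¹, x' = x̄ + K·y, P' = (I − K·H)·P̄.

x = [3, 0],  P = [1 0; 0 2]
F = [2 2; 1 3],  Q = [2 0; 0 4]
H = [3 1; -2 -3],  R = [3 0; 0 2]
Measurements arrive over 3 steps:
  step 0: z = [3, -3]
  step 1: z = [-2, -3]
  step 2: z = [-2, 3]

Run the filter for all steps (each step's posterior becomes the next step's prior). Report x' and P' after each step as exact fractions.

step 0: x̄ = F·x = [6, 3]
step 0: P̄ = F·P·Fᵀ + Q = [14 14; 14 23]
step 0: y = z − H·x̄ = [-18, 18]
step 0: S = H·P̄·Hᵀ + R = [236 -307; -307 433]
step 0: K = P̄·Hᵀ·S⁻¹ = [2758/7939 672/7939; -1634/7939 -2937/7939]
step 0: x' = x̄ + K·y = [10086/7939, 363/7939]
step 0: P' = (I − K·H)·P̄ = [3738/7939 -2940/7939; -2940/7939 3918/7939]
step 1: x̄ = F·x = [20898/7939, 11175/7939]
step 1: P̄ = F·P·Fᵀ + Q = [22982/7939 7464/7939; 7464/7939 53116/7939]
step 1: y = z − H·x̄ = [-89747/7939, 51504/7939]
step 1: S = H·P̄·Hᵀ + R = [328555/7939 -379344/7939; -379344/7939 675418/7939]
step 1: K = P̄·Hᵀ·S⁻¹ = [1617222/4913093 411070/4913093; -951700/4913093 -1802226/4913093]
step 1: x' = x̄ + K·y = [-2682360/4913093, 5982389/4913093]
step 1: P' = (I − K·H)·P̄ = [2196734/4913093 -1738536/4913093; -1738536/4913093 2360508/4913093]
step 2: x̄ = F·x = [6600058/4913093, 15264807/4913093]
step 2: P̄ = F·P·Fᵀ + Q = [14146866/4913093 4648228/4913093; 4648228/4913093 32662462/4913093]
step 2: y = z − H·x̄ = [-44891167/4913093, 73733816/4913093]
step 2: S = H·P̄·Hᵀ + R = [202612903/4913093 -233999090/4913093; -233999090/4913093 416154544/4913093]
step 2: K = P̄·Hᵀ·S⁻¹ = [38016464/115713987 125211061/1504281831; -7448107/38571329 -367421667/1002854554]
step 2: x' = x̄ + K·y = [-15788310/38571329, -24188200/38571329]
step 2: P' = (I − K·H)·P̄ = [671192630/1504281831 -176978598/501427277; -176978598/501427277 240459621/501427277]

step 0: x' = [10086/7939, 363/7939], P' = [3738/7939 -2940/7939; -2940/7939 3918/7939]
step 1: x' = [-2682360/4913093, 5982389/4913093], P' = [2196734/4913093 -1738536/4913093; -1738536/4913093 2360508/4913093]
step 2: x' = [-15788310/38571329, -24188200/38571329], P' = [671192630/1504281831 -176978598/501427277; -176978598/501427277 240459621/501427277]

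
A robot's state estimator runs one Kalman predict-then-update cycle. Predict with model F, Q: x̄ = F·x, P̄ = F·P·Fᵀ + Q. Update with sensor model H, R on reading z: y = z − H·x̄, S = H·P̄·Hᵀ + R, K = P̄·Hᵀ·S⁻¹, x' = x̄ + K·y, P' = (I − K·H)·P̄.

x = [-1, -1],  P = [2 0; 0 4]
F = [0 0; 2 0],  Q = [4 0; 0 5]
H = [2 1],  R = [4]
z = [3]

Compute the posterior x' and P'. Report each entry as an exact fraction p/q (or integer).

x̄ = F·x = [0, -2]
P̄ = F·P·Fᵀ + Q = [4 0; 0 13]
y = z − H·x̄ = [5]
S = H·P̄·Hᵀ + R = [33]
K = P̄·Hᵀ·S⁻¹ = [8/33; 13/33]
x' = x̄ + K·y = [40/33, -1/33]
P' = (I − K·H)·P̄ = [68/33 -104/33; -104/33 260/33]

x' = [40/33, -1/33]
P' = [68/33 -104/33; -104/33 260/33]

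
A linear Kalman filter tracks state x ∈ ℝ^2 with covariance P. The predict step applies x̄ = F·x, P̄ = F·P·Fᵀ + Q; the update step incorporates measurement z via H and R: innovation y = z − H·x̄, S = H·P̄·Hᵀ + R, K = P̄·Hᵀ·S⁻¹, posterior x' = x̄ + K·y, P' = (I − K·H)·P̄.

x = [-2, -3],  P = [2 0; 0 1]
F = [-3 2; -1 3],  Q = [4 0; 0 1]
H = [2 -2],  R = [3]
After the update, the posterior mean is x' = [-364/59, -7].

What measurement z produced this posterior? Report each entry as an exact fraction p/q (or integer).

x̄ = F·x = [0, -7]
P̄ = F·P·Fᵀ + Q = [26 12; 12 12]
S = H·P̄·Hᵀ + R = [59]
K = P̄·Hᵀ·S⁻¹ = [28/59; 0]
x' − x̄ = [-364/59, 0] = K·y
y = (KᵀK)⁻¹·Kᵀ·(x' − x̄) = [-13]
z = y + H·x̄ = [-13] + [14] = [1]

z = [1]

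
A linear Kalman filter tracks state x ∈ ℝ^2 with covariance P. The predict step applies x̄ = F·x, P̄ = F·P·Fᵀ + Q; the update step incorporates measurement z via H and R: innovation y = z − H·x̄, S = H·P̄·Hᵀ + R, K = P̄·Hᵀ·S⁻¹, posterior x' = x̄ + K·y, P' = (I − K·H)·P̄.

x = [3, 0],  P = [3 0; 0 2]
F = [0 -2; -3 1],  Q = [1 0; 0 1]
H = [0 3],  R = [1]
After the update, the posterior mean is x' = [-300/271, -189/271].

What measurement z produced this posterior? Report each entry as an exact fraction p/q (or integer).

z = [-2]

x̄ = F·x = [0, -9]
P̄ = F·P·Fᵀ + Q = [9 -4; -4 30]
S = H·P̄·Hᵀ + R = [271]
K = P̄·Hᵀ·S⁻¹ = [-12/271; 90/271]
x' − x̄ = [-300/271, 2250/271] = K·y
y = (KᵀK)⁻¹·Kᵀ·(x' − x̄) = [25]
z = y + H·x̄ = [25] + [-27] = [-2]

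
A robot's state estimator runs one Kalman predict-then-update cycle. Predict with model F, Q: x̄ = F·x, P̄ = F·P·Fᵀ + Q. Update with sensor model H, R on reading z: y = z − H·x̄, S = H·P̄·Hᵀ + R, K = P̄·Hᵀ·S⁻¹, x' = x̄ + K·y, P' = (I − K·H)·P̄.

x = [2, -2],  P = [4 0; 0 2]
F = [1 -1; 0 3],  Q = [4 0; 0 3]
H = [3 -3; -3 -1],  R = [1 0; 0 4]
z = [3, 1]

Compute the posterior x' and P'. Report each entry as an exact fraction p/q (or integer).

x' = [1156/26683, -26091/26683]
P' = [6478/26683 5718/26683; 5718/26683 7914/26683]

x̄ = F·x = [4, -6]
P̄ = F·P·Fᵀ + Q = [10 -6; -6 21]
y = z − H·x̄ = [-27, 7]
S = H·P̄·Hᵀ + R = [388 -63; -63 79]
K = P̄·Hᵀ·S⁻¹ = [2280/26683 -6288/26683; -6588/26683 -6267/26683]
x' = x̄ + K·y = [1156/26683, -26091/26683]
P' = (I − K·H)·P̄ = [6478/26683 5718/26683; 5718/26683 7914/26683]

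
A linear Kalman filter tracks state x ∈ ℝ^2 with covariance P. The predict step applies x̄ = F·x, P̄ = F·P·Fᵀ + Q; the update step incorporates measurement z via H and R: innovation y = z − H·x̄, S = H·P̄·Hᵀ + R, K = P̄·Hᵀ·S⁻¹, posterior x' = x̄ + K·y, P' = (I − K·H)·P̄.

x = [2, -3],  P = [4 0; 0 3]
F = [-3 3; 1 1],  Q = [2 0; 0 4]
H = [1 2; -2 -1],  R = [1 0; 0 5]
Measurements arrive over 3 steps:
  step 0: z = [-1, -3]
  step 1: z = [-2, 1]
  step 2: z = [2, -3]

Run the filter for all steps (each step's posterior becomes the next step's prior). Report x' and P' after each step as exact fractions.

step 0: x' = [12629/7103, -9649/7103], P' = [15151/7103 -8487/7103; -8487/7103 6409/7103]
step 1: x' = [-9261036/17570857, -11850010/17570857], P' = [34991360/17570857 -19094730/17570857; -19094730/17570857 14387690/17570857]
step 2: x' = [64791609872/40123445723, 3754226360/40123445723], P' = [79713485836/40123445723 -43507451802/40123445723; -43507451802/40123445723 32806162654/40123445723]

step 0: x̄ = F·x = [-15, -1]
step 0: P̄ = F·P·Fᵀ + Q = [65 -3; -3 11]
step 0: y = z − H·x̄ = [16, -34]
step 0: S = H·P̄·Hᵀ + R = [98 -137; -137 264]
step 0: K = P̄·Hᵀ·S⁻¹ = [-1823/7103 -4363/7103; 4331/7103 2113/7103]
step 0: x' = x̄ + K·y = [12629/7103, -9649/7103]
step 0: P' = (I − K·H)·P̄ = [15151/7103 -8487/7103; -8487/7103 6409/7103]
step 1: x̄ = F·x = [-66834/7103, 2980/7103]
step 1: P̄ = F·P·Fᵀ + Q = [361012/7103 -26226/7103; -26226/7103 32998/7103]
step 1: y = z − H·x̄ = [46668/7103, -123585/7103]
step 1: S = H·P̄·Hᵀ + R = [395203/7103 -656890/7103; -656890/7103 1407657/7103]
step 1: K = P̄·Hᵀ·S⁻¹ = [-3198100/17570857 -10177598/17570857; 9680650/17570857 4760354/17570857]
step 1: x' = x̄ + K·y = [-9261036/17570857, -11850010/17570857]
step 1: P' = (I − K·H)·P̄ = [34991360/17570857 -19094730/17570857; -19094730/17570857 14387690/17570857]
step 2: x̄ = F·x = [-7766922/17570857, -21111046/17570857]
step 2: P̄ = F·P·Fᵀ + Q = [823258304/17570857 -61811010/17570857; -61811010/17570857 81473018/17570857]
step 2: y = z − H·x̄ = [85130728/17570857, -89357461/17570857]
step 2: S = H·P̄·Hᵀ + R = [919477193/17570857 -1500407594/17570857; -1500407594/17570857 3215116479/17570857]
step 2: K = P̄·Hᵀ·S⁻¹ = [-7301417768/40123445723 -23183903974/40123445723; 22104873506/40123445723 10841748190/40123445723]
step 2: x' = x̄ + K·y = [64791609872/40123445723, 3754226360/40123445723]
step 2: P' = (I − K·H)·P̄ = [79713485836/40123445723 -43507451802/40123445723; -43507451802/40123445723 32806162654/40123445723]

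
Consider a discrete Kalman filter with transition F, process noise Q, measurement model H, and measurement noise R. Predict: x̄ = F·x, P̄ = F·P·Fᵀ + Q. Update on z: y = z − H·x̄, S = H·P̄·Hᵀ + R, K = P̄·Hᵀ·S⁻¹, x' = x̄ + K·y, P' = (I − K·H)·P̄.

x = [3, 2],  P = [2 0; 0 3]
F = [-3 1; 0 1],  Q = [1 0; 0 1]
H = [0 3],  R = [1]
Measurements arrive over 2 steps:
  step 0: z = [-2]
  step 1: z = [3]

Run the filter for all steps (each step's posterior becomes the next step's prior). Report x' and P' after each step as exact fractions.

step 0: x̄ = F·x = [-7, 2]
step 0: P̄ = F·P·Fᵀ + Q = [22 3; 3 4]
step 0: y = z − H·x̄ = [-8]
step 0: S = H·P̄·Hᵀ + R = [37]
step 0: K = P̄·Hᵀ·S⁻¹ = [9/37; 12/37]
step 0: x' = x̄ + K·y = [-331/37, -22/37]
step 0: P' = (I − K·H)·P̄ = [733/37 3/37; 3/37 4/37]
step 1: x̄ = F·x = [971/37, -22/37]
step 1: P̄ = F·P·Fᵀ + Q = [6620/37 -5/37; -5/37 41/37]
step 1: y = z − H·x̄ = [177/37]
step 1: S = H·P̄·Hᵀ + R = [406/37]
step 1: K = P̄·Hᵀ·S⁻¹ = [-15/406; 123/406]
step 1: x' = x̄ + K·y = [10583/406, 347/406]
step 1: P' = (I − K·H)·P̄ = [72635/406 -5/406; -5/406 41/406]

step 0: x' = [-331/37, -22/37], P' = [733/37 3/37; 3/37 4/37]
step 1: x' = [10583/406, 347/406], P' = [72635/406 -5/406; -5/406 41/406]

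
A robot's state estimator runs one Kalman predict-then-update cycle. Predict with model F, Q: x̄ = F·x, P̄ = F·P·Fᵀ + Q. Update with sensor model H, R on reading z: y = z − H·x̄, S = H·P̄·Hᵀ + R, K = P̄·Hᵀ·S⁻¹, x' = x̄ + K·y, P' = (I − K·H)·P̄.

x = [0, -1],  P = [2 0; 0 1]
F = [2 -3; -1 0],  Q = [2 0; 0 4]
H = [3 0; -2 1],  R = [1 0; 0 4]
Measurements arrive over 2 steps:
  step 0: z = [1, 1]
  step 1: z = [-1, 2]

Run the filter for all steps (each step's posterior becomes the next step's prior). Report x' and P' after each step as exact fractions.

step 0: x' = [89/278, 488/417], P' = [29/278 15/139; 15/139 986/417]
step 1: x' = [-186519/481267, 225500/481267], P' = [50470/481267 51244/481267; 51244/481267 1026884/481267]

step 0: x̄ = F·x = [3, 0]
step 0: P̄ = F·P·Fᵀ + Q = [19 -4; -4 6]
step 0: y = z − H·x̄ = [-8, 7]
step 0: S = H·P̄·Hᵀ + R = [172 -126; -126 102]
step 0: K = P̄·Hᵀ·S⁻¹ = [87/278 -7/278; 45/139 224/417]
step 0: x' = x̄ + K·y = [89/278, 488/417]
step 0: P' = (I − K·H)·P̄ = [29/278 15/139; 15/139 986/417]
step 1: x̄ = F·x = [-399/139, -89/278]
step 1: P̄ = F·P·Fᵀ + Q = [3114/139 16/139; 16/139 1141/278]
step 1: y = z − H·x̄ = [1058/139, -951/278]
step 1: S = H·P̄·Hᵀ + R = [28165/139 -18636/139; -18636/139 27037/278]
step 1: K = P̄·Hᵀ·S⁻¹ = [151410/481267 -12424/481267; 153732/481267 231099/481267]
step 1: x' = x̄ + K·y = [-186519/481267, 225500/481267]
step 1: P' = (I − K·H)·P̄ = [50470/481267 51244/481267; 51244/481267 1026884/481267]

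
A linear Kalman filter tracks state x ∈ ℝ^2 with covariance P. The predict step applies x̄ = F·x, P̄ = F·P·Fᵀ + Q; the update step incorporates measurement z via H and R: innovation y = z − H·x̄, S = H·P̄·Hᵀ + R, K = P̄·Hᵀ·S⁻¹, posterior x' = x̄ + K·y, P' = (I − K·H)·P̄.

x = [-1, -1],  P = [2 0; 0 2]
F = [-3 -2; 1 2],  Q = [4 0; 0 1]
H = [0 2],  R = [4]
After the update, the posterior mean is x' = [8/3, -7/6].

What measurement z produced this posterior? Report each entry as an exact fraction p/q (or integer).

z = [-2]

x̄ = F·x = [5, -3]
P̄ = F·P·Fᵀ + Q = [30 -14; -14 11]
S = H·P̄·Hᵀ + R = [48]
K = P̄·Hᵀ·S⁻¹ = [-7/12; 11/24]
x' − x̄ = [-7/3, 11/6] = K·y
y = (KᵀK)⁻¹·Kᵀ·(x' − x̄) = [4]
z = y + H·x̄ = [4] + [-6] = [-2]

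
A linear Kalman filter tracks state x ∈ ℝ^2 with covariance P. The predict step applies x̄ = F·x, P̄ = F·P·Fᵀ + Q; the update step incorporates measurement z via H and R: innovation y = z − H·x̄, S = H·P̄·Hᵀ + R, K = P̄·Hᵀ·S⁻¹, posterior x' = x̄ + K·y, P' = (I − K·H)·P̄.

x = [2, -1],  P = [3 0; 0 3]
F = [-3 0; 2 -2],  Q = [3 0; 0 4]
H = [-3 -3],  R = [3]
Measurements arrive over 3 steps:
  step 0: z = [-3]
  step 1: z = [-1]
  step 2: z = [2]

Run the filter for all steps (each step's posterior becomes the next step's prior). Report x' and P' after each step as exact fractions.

step 0: x̄ = F·x = [-6, 6]
step 0: P̄ = F·P·Fᵀ + Q = [30 -18; -18 28]
step 0: y = z − H·x̄ = [-3]
step 0: S = H·P̄·Hᵀ + R = [201]
step 0: K = P̄·Hᵀ·S⁻¹ = [-12/67; -10/67]
step 0: x' = x̄ + K·y = [-366/67, 432/67]
step 0: P' = (I − K·H)·P̄ = [1578/67 -1566/67; -1566/67 1576/67]
step 1: x̄ = F·x = [1098/67, -1596/67]
step 1: P̄ = F·P·Fᵀ + Q = [14403/67 -18864/67; -18864/67 25412/67]
step 1: y = z − H·x̄ = [-1561/67]
step 1: S = H·P̄·Hᵀ + R = [18984/67]
step 1: K = P̄·Hᵀ·S⁻¹ = [4461/6328; -1637/1582]
step 1: x' = x̄ + K·y = [-33/904, 65/226]
step 1: P' = (I − K·H)·P̄ = [469263/6328 -118431/1582; -118431/1582 60034/791]
step 2: x̄ = F·x = [99/904, -293/452]
step 2: P̄ = F·P·Fᵀ + Q = [4242351/6328 -2828961/3164; -2828961/3164 1903311/1582]
step 2: y = z − H·x̄ = [347/904]
step 2: S = H·P̄·Hᵀ + R = [4876743/6328]
step 2: K = P̄·Hᵀ·S⁻¹ = [1415571/1625581; -1955322/1625581]
step 2: x' = x̄ + K·y = [721389/1625581, -1804300/1625581]
step 2: P' = (I − K·H)·P̄ = [139816911/1625581 -141232482/1625581; -141232482/1625581 143187804/1625581]

step 0: x' = [-366/67, 432/67], P' = [1578/67 -1566/67; -1566/67 1576/67]
step 1: x' = [-33/904, 65/226], P' = [469263/6328 -118431/1582; -118431/1582 60034/791]
step 2: x' = [721389/1625581, -1804300/1625581], P' = [139816911/1625581 -141232482/1625581; -141232482/1625581 143187804/1625581]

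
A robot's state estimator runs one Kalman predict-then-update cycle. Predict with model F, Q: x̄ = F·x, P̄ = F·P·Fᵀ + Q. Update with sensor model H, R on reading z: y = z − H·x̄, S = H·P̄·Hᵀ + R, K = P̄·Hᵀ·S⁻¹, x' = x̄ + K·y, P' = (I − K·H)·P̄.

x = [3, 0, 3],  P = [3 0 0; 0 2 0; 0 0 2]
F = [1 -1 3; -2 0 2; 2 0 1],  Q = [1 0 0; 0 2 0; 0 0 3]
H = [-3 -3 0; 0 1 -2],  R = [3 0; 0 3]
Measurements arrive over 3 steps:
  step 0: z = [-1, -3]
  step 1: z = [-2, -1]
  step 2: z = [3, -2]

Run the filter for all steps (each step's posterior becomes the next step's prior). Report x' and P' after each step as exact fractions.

step 0: x' = [1200/827, -854/827, 1013/827], P' = [1488/827 -6618/4135 -1824/4135; -6618/4135 7166/4135 2092/4135; -1824/4135 2092/4135 3323/4135]
step 1: x' = [147887073/100464949, -69773192/100464949, 39614476/100464949], P' = [176274216/100464949 -158418830/100464949 -40110211/100464949; -158418830/100464949 173488202/100464949 47135482/100464949; -40110211/100464949 47135482/100464949 75887387/100464949]
step 2: x' = [185224926139/459614278427, -616843040958/459614278427, 233591383154/459614278427], P' = [808526451248/459614278427 -726754231738/459614278427 -184223626898/459614278427; -726754231738/459614278427 795502179734/459614278427 216330548080/459614278427; -184223626898/459614278427 216330548080/459614278427 347351217734/459614278427]

step 0: x̄ = F·x = [12, 0, 9]
step 0: P̄ = F·P·Fᵀ + Q = [24 6 12; 6 22 -8; 12 -8 17]
step 0: y = z − H·x̄ = [35, 15]
step 0: S = H·P̄·Hᵀ + R = [525 -60; -60 125]
step 0: K = P̄·Hᵀ·S⁻¹ = [-822/4135 -198/827; -548/4135 994/4135; -268/4135 -1518/4135]
step 0: x' = x̄ + K·y = [1200/827, -854/827, 1013/827]
step 0: P' = (I − K·H)·P̄ = [1488/827 -6618/4135 -1824/4135; -6618/4135 7166/4135 2092/4135; -1824/4135 2092/4135 3323/4135]
step 1: x̄ = F·x = [5093/827, -374/827, 3413/827]
step 1: P̄ = F·P·Fᵀ + Q = [38388/4135 -5066/4135 4645/827; -5066/4135 65914/4135 -26762/4135; 4645/827 -26762/4135 38192/4135]
step 1: y = z − H·x̄ = [12503/827, 6373/827]
step 1: S = H·P̄·Hᵀ + R = [171987/827 -203766/4135; -203766/4135 67627/827]
step 1: K = P̄·Hᵀ·S⁻¹ = [-17855386/100464949 -26066136/100464949; -15069372/100464949 26405746/100464949; -7025271/100464949 -34879764/100464949]
step 1: x' = x̄ + K·y = [147887073/100464949, -69773192/100464949, 39614476/100464949]
step 1: P' = (I − K·H)·P̄ = [176274216/100464949 -158418830/100464949 -40110211/100464949; -158418830/100464949 173488202/100464949 47135482/100464949; -40110211/100464949 47135482/100464949 75887387/100464949]
step 2: x̄ = F·x = [336503693/100464949, -216545194/100464949, 335388622/100464949]
step 2: P̄ = F·P·Fᵀ + Q = [926577352/100464949 -147891890/100464949 569141294/100464949; -147891890/100464949 1530457998/100464949 -633542512/100464949; 569141294/100464949 -633542512/100464949 921938254/100464949]
step 2: y = z − H·x̄ = [661270344/100464949, 686392540/100464949]
step 2: S = H·P̄·Hᵀ + R = [19752658977/100464949 -4534105632/100464949; -4534105632/100464949 8053775909/100464949]
step 2: K = P̄·Hᵀ·S⁻¹ = [-81772219510/459614278427 -119435659314/459614278427; -68747947996/459614278427 120947027858/459614278427; -32106921182/459614278427 -159457295796/459614278427]
step 2: x' = x̄ + K·y = [185224926139/459614278427, -616843040958/459614278427, 233591383154/459614278427]
step 2: P' = (I − K·H)·P̄ = [808526451248/459614278427 -726754231738/459614278427 -184223626898/459614278427; -726754231738/459614278427 795502179734/459614278427 216330548080/459614278427; -184223626898/459614278427 216330548080/459614278427 347351217734/459614278427]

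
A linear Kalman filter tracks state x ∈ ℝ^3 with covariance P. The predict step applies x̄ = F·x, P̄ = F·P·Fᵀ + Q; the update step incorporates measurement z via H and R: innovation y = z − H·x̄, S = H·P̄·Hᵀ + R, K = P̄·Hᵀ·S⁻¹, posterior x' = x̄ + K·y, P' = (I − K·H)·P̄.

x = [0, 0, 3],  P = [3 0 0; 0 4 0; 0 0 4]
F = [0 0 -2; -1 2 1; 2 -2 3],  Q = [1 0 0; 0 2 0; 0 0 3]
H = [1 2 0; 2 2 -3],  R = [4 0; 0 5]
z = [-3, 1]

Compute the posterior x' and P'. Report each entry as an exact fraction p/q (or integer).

x' = [1873/13039, -15109/13039, -11637/13039]
P' = [50968/13039 -34734/13039 7576/13039; -34734/13039 33911/13039 893/13039; 7576/13039 893/13039 46499/52156]

x̄ = F·x = [-6, 3, 9]
P̄ = F·P·Fᵀ + Q = [17 -8 -24; -8 25 -10; -24 -10 67]
y = z − H·x̄ = [-3, 34]
S = H·P̄·Hᵀ + R = [89 218; 218 1120]
K = P̄·Hᵀ·S⁻¹ = [-4625/13039 1948/13039; 8272/13039 -865/13039; 4681/26078 -14349/52156]
x' = x̄ + K·y = [1873/13039, -15109/13039, -11637/13039]
P' = (I − K·H)·P̄ = [50968/13039 -34734/13039 7576/13039; -34734/13039 33911/13039 893/13039; 7576/13039 893/13039 46499/52156]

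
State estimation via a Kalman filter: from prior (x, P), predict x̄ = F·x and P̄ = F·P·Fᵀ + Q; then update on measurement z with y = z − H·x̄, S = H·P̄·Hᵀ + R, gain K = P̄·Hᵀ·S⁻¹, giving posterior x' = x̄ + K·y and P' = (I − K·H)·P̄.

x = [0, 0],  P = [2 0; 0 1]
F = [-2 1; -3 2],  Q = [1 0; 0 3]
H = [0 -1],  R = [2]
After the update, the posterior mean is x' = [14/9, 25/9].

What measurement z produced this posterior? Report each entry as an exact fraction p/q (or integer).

z = [-3]

x̄ = F·x = [0, 0]
P̄ = F·P·Fᵀ + Q = [10 14; 14 25]
S = H·P̄·Hᵀ + R = [27]
K = P̄·Hᵀ·S⁻¹ = [-14/27; -25/27]
x' − x̄ = [14/9, 25/9] = K·y
y = (KᵀK)⁻¹·Kᵀ·(x' − x̄) = [-3]
z = y + H·x̄ = [-3] + [0] = [-3]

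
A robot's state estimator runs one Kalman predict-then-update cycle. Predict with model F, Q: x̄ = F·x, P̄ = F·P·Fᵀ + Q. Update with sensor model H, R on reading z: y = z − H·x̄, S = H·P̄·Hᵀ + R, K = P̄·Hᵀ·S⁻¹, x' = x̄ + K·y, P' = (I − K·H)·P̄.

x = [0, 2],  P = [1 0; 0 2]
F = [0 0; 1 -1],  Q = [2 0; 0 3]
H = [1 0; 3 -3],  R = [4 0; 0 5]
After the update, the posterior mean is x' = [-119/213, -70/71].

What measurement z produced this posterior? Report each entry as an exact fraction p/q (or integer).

z = [-1, 1]

x̄ = F·x = [0, -2]
P̄ = F·P·Fᵀ + Q = [2 0; 0 6]
S = H·P̄·Hᵀ + R = [6 6; 6 77]
K = P̄·Hᵀ·S⁻¹ = [59/213 4/71; 18/71 -18/71]
x' − x̄ = [-119/213, 72/71] = K·y
y = (KᵀK)⁻¹·Kᵀ·(x' − x̄) = [-1, -5]
z = y + H·x̄ = [-1, -5] + [0, 6] = [-1, 1]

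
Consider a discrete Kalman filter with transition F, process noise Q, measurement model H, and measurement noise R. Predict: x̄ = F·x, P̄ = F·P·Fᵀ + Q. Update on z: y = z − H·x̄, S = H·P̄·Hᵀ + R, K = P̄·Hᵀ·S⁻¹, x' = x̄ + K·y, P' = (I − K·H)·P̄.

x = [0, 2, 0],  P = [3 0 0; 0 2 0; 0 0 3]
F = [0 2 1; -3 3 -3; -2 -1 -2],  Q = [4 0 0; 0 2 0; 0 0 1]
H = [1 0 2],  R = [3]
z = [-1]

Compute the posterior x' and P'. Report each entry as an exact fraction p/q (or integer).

x̄ = F·x = [4, 6, -2]
P̄ = F·P·Fᵀ + Q = [15 3 -10; 3 74 30; -10 30 27]
y = z − H·x̄ = [-1]
S = H·P̄·Hᵀ + R = [86]
K = P̄·Hᵀ·S⁻¹ = [-5/86; 63/86; 22/43]
x' = x̄ + K·y = [349/86, 453/86, -108/43]
P' = (I − K·H)·P̄ = [1265/86 573/86 -320/43; 573/86 2395/86 -96/43; -320/43 -96/43 193/43]

x' = [349/86, 453/86, -108/43]
P' = [1265/86 573/86 -320/43; 573/86 2395/86 -96/43; -320/43 -96/43 193/43]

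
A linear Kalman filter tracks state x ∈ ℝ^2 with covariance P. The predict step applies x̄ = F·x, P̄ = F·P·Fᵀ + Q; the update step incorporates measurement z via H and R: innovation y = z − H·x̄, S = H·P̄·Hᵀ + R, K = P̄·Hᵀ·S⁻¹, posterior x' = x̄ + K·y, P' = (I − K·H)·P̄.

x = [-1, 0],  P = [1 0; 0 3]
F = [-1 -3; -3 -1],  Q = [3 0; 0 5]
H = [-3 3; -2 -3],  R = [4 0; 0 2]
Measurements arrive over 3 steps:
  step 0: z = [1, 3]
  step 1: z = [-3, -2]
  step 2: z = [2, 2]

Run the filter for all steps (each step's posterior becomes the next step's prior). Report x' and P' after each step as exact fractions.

step 0: x' = [-71734/88299, -12731/29433], P' = [20930/88299 -734/29433; -734/29433 1462/9811]
step 1: x' = [680028007/660125897, 34339638/660125897], P' = [149804662/660125897 -15655422/660125897; -15655422/660125897 97390274/660125897]
step 2: x' = [-3844548331296/4864725519155, -954627501402/4864725519155], P' = [1103821566578/4864725519155 -115377473994/4864725519155; -115377473994/4864725519155 717545706102/4864725519155]

step 0: x̄ = F·x = [1, 3]
step 0: P̄ = F·P·Fᵀ + Q = [31 12; 12 17]
step 0: y = z − H·x̄ = [-5, 14]
step 0: S = H·P̄·Hᵀ + R = [220 69; 69 423]
step 0: K = P̄·Hᵀ·S⁻¹ = [-5783/29433 -17627/88299; 1280/9811 -5845/29433]
step 0: x' = x̄ + K·y = [-71734/88299, -12731/29433]
step 0: P' = (I − K·H)·P̄ = [20930/88299 -734/29433; -734/29433 1462/9811]
step 1: x̄ = F·x = [186313/88299, 28155/9811]
step 1: P̄ = F·P·Fᵀ + Q = [391037/88299 8916/9811; 8916/9811 69979/9811]
step 1: y = z − H·x̄ = [-155381/29433, 956213/88299]
step 1: S = H·P̄·Hᵀ + R = [899604/9811 -1027115/29433; -1027115/29433 8371973/88299]
step 1: K = P̄·Hᵀ·S⁻¹ = [-124095063/660125897 -126321529/660125897; 84784272/660125897 -130429989/660125897]
step 1: x' = x̄ + K·y = [680028007/660125897, 34339638/660125897]
step 1: P' = (I − K·H)·P̄ = [149804662/660125897 -15655422/660125897; -15655422/660125897 97390274/660125897]
step 2: x̄ = F·x = [-783046921/660125897, -2074423659/660125897]
step 2: P̄ = F·P·Fᵀ + Q = [2912762287/660125897 585030588/660125897; 585030588/660125897 4652329185/660125897]
step 2: y = z − H·x̄ = [5194382008/660125897, -6469113025/660125897]
step 2: S = H·P̄·Hᵀ + R = [60195776252/660125897 -22639297179/660125897; -22639297179/660125897 61862630663/660125897]
step 2: K = P̄·Hᵀ·S⁻¹ = [-914399280429/4864725519155 -930755355587/4864725519155; 624692385072/4864725519155 -960941085159/4864725519155]
step 2: x' = x̄ + K·y = [-3844548331296/4864725519155, -954627501402/4864725519155]
step 2: P' = (I − K·H)·P̄ = [1103821566578/4864725519155 -115377473994/4864725519155; -115377473994/4864725519155 717545706102/4864725519155]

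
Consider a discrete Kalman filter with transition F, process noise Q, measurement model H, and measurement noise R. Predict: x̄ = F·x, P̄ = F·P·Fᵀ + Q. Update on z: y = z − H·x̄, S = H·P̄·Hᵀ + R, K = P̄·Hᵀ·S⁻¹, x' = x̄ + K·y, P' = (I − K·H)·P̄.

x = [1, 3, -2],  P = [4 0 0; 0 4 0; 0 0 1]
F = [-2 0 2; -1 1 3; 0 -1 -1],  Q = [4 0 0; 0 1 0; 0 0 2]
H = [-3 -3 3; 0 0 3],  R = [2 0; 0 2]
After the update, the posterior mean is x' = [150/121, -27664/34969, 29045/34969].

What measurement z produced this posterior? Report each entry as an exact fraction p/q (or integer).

x̄ = F·x = [-6, -4, -1]
P̄ = F·P·Fᵀ + Q = [24 14 -2; 14 18 -7; -2 -7 7]
S = H·P̄·Hᵀ + R = [857 144; 144 65]
K = P̄·Hᵀ·S⁻¹ = [-24/121 42/121; -4581/34969 -1149/34969; 96/34969 11085/34969]
x' − x̄ = [876/121, 112212/34969, 64014/34969] = K·y
y = (KᵀK)⁻¹·Kᵀ·(x' − x̄) = [-26, 6]
z = y + H·x̄ = [-26, 6] + [27, -3] = [1, 3]

z = [1, 3]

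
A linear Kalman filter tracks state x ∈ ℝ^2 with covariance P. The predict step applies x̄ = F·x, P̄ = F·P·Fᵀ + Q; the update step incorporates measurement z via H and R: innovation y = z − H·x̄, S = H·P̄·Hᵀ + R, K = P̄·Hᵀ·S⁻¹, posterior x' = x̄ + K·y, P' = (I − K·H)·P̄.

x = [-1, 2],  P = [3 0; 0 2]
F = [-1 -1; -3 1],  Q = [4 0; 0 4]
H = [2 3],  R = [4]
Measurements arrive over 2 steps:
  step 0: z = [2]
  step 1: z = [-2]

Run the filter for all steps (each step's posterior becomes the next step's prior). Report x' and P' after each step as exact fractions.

step 0: x' = [-850/421, 862/421], P' = [2268/421 -1460/421; -1460/421 1124/421]
step 1: x' = [-21254/20703, 859/13802], P' = [82484/20703 -17980/6901; -17980/6901 14805/6901]

step 0: x̄ = F·x = [-1, 5]
step 0: P̄ = F·P·Fᵀ + Q = [9 7; 7 33]
step 0: y = z − H·x̄ = [-11]
step 0: S = H·P̄·Hᵀ + R = [421]
step 0: K = P̄·Hᵀ·S⁻¹ = [39/421; 113/421]
step 0: x' = x̄ + K·y = [-850/421, 862/421]
step 0: P' = (I − K·H)·P̄ = [2268/421 -1460/421; -1460/421 1124/421]
step 1: x̄ = F·x = [-12/421, 3412/421]
step 1: P̄ = F·P·Fᵀ + Q = [2156/421 2760/421; 2760/421 31980/421]
step 1: y = z − H·x̄ = [-11054/421]
step 1: S = H·P̄·Hᵀ + R = [331248/421]
step 1: K = P̄·Hᵀ·S⁻¹ = [787/20703; 8455/27604]
step 1: x' = x̄ + K·y = [-21254/20703, 859/13802]
step 1: P' = (I − K·H)·P̄ = [82484/20703 -17980/6901; -17980/6901 14805/6901]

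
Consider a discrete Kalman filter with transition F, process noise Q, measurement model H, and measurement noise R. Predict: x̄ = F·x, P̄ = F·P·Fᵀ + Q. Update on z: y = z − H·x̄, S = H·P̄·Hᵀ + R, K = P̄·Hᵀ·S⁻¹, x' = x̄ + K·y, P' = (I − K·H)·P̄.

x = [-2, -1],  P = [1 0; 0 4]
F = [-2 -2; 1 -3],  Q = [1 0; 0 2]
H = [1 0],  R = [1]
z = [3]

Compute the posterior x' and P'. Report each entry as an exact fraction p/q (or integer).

x̄ = F·x = [6, 1]
P̄ = F·P·Fᵀ + Q = [21 22; 22 39]
y = z − H·x̄ = [-3]
S = H·P̄·Hᵀ + R = [22]
K = P̄·Hᵀ·S⁻¹ = [21/22; 1]
x' = x̄ + K·y = [69/22, -2]
P' = (I − K·H)·P̄ = [21/22 1; 1 17]

x' = [69/22, -2]
P' = [21/22 1; 1 17]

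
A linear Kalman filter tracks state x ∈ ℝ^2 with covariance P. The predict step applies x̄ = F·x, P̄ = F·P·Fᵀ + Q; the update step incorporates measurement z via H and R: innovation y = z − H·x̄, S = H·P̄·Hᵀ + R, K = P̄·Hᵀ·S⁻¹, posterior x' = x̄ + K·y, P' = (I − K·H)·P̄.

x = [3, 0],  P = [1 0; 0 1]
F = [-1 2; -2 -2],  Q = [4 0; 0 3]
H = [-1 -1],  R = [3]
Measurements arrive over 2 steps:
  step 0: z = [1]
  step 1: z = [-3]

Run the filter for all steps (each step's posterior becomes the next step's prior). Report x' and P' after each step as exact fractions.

step 0: x̄ = F·x = [-3, -6]
step 0: P̄ = F·P·Fᵀ + Q = [9 -2; -2 11]
step 0: y = z − H·x̄ = [-8]
step 0: S = H·P̄·Hᵀ + R = [19]
step 0: K = P̄·Hᵀ·S⁻¹ = [-7/19; -9/19]
step 0: x' = x̄ + K·y = [-1/19, -42/19]
step 0: P' = (I − K·H)·P̄ = [122/19 -101/19; -101/19 128/19]
step 1: x̄ = F·x = [-83/19, 86/19]
step 1: P̄ = F·P·Fᵀ + Q = [1114/19 -66/19; -66/19 249/19]
step 1: y = z − H·x̄ = [-54/19]
step 1: S = H·P̄·Hᵀ + R = [1288/19]
step 1: K = P̄·Hᵀ·S⁻¹ = [-131/161; -183/1288]
step 1: x' = x̄ + K·y = [-331/161, 3175/644]
step 1: P' = (I − K·H)·P̄ = [2214/161 -1821/161; -1821/161 15117/1288]

step 0: x' = [-1/19, -42/19], P' = [122/19 -101/19; -101/19 128/19]
step 1: x' = [-331/161, 3175/644], P' = [2214/161 -1821/161; -1821/161 15117/1288]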